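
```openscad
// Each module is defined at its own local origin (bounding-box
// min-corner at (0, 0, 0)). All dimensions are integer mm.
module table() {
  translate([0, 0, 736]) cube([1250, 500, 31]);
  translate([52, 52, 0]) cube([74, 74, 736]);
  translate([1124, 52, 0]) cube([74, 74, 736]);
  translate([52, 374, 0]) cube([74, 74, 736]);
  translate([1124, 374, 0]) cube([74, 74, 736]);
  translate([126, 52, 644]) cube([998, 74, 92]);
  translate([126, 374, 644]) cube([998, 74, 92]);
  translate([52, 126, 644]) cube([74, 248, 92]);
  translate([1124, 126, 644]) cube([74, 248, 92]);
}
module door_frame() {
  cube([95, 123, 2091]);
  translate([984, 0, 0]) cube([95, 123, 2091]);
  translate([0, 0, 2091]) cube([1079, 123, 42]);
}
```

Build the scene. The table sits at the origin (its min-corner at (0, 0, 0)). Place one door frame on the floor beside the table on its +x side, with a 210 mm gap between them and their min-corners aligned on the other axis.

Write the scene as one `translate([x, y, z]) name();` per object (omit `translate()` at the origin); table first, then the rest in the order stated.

table();
translate([1460, 0, 0]) door_frame();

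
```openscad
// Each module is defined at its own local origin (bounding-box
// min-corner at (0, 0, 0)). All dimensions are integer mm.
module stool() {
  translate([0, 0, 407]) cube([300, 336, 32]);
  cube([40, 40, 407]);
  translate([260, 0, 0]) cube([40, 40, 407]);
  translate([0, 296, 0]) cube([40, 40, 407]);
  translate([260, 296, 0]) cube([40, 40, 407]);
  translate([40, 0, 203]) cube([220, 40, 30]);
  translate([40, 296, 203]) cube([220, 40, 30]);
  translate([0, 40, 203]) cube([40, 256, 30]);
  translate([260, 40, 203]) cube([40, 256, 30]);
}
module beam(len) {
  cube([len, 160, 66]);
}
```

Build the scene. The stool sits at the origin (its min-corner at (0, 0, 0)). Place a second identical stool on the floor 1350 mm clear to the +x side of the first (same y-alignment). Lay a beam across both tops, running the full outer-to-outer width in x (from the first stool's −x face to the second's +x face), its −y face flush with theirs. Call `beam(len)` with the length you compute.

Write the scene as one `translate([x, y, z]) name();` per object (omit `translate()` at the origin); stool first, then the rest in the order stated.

stool();
translate([1650, 0, 0]) stool();
translate([0, 0, 439]) beam(1950);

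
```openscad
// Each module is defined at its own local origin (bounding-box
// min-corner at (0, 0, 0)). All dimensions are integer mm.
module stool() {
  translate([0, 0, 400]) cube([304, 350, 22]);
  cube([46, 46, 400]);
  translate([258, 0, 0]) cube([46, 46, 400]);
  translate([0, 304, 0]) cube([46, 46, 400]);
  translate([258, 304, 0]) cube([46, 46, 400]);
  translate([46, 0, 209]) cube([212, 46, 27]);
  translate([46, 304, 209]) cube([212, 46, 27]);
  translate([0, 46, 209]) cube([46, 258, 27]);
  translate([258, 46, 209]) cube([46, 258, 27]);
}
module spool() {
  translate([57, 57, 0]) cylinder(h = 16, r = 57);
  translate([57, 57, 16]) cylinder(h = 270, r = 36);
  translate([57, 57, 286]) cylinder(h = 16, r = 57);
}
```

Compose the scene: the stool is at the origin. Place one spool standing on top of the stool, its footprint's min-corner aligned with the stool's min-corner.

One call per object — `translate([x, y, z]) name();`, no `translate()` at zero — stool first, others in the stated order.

stool();
translate([0, 0, 422]) spool();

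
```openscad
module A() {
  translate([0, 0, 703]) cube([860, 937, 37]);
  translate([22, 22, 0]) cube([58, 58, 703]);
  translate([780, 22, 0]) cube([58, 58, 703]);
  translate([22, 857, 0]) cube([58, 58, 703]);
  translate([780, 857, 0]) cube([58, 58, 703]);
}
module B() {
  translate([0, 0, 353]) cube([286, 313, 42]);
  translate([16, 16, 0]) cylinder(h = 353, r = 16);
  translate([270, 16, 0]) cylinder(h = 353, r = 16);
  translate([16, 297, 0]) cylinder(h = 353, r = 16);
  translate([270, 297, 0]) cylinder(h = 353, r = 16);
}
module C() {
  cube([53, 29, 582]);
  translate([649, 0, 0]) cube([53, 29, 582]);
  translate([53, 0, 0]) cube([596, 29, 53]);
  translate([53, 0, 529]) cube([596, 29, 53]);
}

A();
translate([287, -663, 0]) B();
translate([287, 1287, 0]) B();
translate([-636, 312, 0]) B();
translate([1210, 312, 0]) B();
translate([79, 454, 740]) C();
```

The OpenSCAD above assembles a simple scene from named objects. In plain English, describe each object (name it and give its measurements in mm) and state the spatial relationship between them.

A is a table with a 860×937 mm rectangular top, 37 mm thick, top surface at z = 740 mm, supported by four 58×58 mm square legs, each inset 22 mm from the nearest pair of top edges, running from the floor.

B is a four-legged stool. The seat is 286×313 mm, 42 mm thick, top at z = 395 mm. It stands on four round legs, each 32 mm in diameter, from z = 0 to the seat underside, each leg's axis is inset half a diameter from the nearest pair of seat edges (so the leg's bounding box is flush with the corner).

C is a picture frame with a 596×476 mm rectangular opening (x by z) and a uniform 53 mm border on every side. Frame depth is 29 mm along y. It is built from two vertical stiles running the full outside height and two horizontal rails spanning the gap between the stiles.

Four stools sit around the table at the −y, +y, −x, +x sides. The picture frame is on top of the table, centred.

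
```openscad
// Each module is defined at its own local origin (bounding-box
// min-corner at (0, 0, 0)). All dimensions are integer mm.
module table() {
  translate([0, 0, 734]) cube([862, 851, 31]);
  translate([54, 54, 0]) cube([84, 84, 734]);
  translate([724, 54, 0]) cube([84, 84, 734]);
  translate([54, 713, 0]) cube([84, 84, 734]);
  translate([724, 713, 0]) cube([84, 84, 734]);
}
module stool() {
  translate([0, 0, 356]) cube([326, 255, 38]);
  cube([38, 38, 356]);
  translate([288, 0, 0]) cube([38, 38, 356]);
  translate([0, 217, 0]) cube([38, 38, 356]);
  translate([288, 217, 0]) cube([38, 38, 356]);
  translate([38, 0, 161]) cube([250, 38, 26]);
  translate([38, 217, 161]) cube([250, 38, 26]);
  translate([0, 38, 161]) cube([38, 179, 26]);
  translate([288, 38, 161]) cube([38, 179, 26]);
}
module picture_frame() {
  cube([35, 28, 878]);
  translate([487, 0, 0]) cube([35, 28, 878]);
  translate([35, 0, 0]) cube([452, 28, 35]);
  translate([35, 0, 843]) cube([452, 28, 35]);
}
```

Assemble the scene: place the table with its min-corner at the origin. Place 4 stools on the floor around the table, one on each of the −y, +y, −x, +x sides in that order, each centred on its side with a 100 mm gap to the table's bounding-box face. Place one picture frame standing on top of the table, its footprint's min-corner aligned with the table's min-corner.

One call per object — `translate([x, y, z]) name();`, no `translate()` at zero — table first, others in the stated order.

table();
translate([268, -355, 0]) stool();
translate([268, 951, 0]) stool();
translate([-426, 298, 0]) stool();
translate([962, 298, 0]) stool();
translate([0, 0, 765]) picture_frame();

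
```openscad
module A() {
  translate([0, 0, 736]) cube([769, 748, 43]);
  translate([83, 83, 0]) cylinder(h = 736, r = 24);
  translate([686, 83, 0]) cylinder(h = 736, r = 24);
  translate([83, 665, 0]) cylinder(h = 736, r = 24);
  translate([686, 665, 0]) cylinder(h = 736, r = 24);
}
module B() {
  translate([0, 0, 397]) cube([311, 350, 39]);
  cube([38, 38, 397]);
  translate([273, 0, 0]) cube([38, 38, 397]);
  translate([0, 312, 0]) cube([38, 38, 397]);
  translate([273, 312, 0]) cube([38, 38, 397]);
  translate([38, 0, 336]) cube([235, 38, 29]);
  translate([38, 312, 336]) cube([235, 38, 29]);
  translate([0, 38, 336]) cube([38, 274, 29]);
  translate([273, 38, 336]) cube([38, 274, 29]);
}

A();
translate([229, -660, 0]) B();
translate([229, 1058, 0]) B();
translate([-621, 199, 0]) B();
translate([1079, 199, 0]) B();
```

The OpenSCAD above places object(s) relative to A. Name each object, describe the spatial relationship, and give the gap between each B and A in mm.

A is a table. B is a stool. Four stools sit around the table at the −y, +y, −x, +x sides. The gap between each stool and the table is 310 mm.

Each stool's nearest face is 310 mm from the table's bounding box.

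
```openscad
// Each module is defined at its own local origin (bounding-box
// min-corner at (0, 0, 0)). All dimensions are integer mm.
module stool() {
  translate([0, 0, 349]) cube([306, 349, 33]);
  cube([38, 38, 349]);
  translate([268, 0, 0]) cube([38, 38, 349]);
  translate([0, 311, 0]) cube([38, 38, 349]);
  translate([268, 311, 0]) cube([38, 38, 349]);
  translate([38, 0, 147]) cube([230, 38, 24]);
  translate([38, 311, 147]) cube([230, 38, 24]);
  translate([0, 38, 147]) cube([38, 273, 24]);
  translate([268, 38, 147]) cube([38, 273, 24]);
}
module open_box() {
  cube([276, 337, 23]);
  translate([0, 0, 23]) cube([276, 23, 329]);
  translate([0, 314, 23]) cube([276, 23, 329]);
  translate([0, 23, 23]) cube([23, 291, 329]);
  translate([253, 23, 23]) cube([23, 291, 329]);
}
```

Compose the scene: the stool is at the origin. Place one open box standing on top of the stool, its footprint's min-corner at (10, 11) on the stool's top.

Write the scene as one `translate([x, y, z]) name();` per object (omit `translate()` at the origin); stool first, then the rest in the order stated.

stool();
translate([10, 11, 382]) open_box();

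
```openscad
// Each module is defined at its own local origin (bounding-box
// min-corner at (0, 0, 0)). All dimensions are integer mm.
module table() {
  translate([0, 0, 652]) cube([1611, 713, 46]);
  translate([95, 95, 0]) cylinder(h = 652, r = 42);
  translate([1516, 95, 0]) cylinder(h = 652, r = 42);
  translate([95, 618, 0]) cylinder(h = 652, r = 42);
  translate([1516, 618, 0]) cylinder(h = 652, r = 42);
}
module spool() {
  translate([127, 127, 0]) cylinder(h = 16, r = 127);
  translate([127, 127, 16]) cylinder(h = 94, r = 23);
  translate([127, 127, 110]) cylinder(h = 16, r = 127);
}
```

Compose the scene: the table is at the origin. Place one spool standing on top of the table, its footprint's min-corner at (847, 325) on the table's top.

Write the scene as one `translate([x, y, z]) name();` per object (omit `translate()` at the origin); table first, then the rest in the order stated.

table();
translate([847, 325, 698]) spool();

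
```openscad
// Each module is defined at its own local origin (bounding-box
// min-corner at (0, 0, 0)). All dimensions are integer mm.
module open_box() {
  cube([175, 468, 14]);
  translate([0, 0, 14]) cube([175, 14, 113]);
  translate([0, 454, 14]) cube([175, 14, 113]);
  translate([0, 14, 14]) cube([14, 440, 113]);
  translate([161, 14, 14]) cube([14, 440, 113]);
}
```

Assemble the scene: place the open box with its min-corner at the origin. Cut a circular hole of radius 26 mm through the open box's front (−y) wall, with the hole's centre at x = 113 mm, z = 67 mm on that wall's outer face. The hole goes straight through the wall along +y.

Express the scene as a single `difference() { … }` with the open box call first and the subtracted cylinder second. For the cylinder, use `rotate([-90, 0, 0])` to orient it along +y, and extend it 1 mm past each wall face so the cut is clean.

difference() {
  open_box();
  translate([113, -1, 67]) rotate([-90, 0, 0]) cylinder(h = 16, r = 26);
}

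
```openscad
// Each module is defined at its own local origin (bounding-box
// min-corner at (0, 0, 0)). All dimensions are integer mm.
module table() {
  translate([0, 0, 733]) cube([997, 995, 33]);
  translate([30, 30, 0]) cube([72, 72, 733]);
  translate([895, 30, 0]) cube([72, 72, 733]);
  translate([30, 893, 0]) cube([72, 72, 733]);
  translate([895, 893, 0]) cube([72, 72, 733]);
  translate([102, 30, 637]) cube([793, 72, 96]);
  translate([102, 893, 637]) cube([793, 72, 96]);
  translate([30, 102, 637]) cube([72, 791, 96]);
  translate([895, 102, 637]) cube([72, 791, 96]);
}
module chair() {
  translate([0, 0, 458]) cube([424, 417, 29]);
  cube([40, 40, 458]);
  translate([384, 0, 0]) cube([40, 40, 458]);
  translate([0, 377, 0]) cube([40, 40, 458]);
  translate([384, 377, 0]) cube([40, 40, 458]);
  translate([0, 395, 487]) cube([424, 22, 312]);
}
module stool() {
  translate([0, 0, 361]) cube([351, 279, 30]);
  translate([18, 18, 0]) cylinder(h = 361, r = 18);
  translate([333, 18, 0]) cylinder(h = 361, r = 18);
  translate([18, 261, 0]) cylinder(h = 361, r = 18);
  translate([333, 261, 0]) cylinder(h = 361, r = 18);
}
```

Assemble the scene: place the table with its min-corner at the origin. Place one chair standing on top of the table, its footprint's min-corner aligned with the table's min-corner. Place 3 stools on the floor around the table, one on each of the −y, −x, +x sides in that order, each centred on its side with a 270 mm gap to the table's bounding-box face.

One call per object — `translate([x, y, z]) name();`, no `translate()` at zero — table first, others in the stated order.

table();
translate([0, 0, 766]) chair();
translate([323, -549, 0]) stool();
translate([-621, 358, 0]) stool();
translate([1267, 358, 0]) stool();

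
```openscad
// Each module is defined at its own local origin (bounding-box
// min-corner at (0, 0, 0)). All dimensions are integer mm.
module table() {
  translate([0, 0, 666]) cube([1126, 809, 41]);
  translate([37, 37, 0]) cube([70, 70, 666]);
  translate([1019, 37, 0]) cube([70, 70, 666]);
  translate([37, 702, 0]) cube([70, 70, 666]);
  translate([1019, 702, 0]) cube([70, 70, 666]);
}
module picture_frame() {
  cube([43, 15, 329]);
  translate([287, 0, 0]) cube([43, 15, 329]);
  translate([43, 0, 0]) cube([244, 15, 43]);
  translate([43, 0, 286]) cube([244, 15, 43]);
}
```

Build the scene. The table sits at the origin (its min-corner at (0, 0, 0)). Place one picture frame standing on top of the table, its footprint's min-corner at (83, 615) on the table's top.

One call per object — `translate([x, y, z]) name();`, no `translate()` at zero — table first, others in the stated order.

table();
translate([83, 615, 707]) picture_frame();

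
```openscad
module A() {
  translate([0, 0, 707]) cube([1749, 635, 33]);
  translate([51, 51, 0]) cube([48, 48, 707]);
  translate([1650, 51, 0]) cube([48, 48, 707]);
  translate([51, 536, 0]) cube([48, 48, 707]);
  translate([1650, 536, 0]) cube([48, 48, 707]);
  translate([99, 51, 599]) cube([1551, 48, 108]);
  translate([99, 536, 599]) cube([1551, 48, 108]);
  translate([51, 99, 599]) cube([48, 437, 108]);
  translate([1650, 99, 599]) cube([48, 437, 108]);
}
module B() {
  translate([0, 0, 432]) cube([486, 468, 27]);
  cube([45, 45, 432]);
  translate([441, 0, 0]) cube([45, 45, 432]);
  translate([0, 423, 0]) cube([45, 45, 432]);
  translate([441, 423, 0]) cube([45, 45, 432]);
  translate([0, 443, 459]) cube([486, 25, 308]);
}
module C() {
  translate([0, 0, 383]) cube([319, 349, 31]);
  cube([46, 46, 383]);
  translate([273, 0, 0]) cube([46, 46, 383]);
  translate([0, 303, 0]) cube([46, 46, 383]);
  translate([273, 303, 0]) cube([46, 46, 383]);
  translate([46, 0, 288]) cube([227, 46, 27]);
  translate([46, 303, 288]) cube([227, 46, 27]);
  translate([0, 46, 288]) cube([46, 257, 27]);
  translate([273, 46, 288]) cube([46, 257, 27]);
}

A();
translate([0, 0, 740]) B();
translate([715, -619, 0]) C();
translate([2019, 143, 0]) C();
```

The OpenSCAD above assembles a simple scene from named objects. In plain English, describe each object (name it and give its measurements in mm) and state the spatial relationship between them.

A is a table with a 1749×635 mm rectangular top, 33 mm thick, top surface at z = 740 mm, supported by four 48×48 mm square legs, each inset 51 mm from the nearest pair of top edges, running from the floor. Four apron rails, 48 mm thick and 108 mm tall, run between adjacent legs with their top edges flush with the underside of the top and their outer faces flush with the legs' outer faces.

B is a chair. The seat is a 486×468×27 mm slab with its top at z = 459 mm, on four 45×45 mm corner legs (flush with the seat edges, standing on z = 0). A flat backrest 25 mm thick, 308 mm tall, spans the full seat width and rises from the seat top along its +y edge, rear face flush with the rear of the seat.

C is a simple wooden stool: a rectangular seat 319 mm (x) by 349 mm (y), 31 mm thick, top face at z = 414 mm, on four square legs, each 46×46 mm in cross-section. The legs rest on z = 0, each flush with a corner of the seat. Four stretchers, 46 mm wide and 27 mm tall, connect adjacent legs with their undersides at z = 288 mm, each running between the inner faces of the legs it joins and aligned with the legs' outer faces on the other axis.

The chair is on top of the table. Two stools sit around the table at the −y, +x sides.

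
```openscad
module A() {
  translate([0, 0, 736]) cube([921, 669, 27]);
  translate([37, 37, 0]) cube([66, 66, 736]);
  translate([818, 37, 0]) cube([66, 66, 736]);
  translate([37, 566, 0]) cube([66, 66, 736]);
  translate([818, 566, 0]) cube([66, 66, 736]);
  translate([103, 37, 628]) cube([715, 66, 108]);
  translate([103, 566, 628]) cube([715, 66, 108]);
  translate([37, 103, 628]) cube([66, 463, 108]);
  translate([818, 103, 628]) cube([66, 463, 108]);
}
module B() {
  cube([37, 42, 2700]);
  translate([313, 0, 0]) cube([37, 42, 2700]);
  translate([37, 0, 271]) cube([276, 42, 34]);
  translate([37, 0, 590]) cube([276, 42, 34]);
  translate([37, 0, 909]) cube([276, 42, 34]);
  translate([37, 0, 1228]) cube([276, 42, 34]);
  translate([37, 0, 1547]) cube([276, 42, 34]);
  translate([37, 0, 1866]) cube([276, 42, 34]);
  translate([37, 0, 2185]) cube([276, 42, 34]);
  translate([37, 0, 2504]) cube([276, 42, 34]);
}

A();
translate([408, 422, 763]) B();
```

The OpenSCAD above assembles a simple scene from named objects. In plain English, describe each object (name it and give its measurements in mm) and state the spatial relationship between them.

A is a table with a 921×669 mm rectangular top, 27 mm thick, top surface at z = 763 mm, supported by four 66×66 mm square legs, each inset 37 mm from the nearest pair of top edges, running from the floor. Four apron rails, 66 mm thick and 108 mm tall, run between adjacent legs with their top edges flush with the underside of the top and their outer faces flush with the legs' outer faces.

B is a straight ladder. Two 37×42 mm vertical rails, 2700 mm tall, stand 350 mm apart (outside-to-outside) with their front faces coplanar on the −y side. 8 rungs, each 42 mm deep and 34 mm tall, span between the inner faces of the rails, front faces flush with the rails. The lowest rung's underside is at z = 271 mm and rungs are spaced 319 mm apart (underside to underside).

The ladder is on top of the table.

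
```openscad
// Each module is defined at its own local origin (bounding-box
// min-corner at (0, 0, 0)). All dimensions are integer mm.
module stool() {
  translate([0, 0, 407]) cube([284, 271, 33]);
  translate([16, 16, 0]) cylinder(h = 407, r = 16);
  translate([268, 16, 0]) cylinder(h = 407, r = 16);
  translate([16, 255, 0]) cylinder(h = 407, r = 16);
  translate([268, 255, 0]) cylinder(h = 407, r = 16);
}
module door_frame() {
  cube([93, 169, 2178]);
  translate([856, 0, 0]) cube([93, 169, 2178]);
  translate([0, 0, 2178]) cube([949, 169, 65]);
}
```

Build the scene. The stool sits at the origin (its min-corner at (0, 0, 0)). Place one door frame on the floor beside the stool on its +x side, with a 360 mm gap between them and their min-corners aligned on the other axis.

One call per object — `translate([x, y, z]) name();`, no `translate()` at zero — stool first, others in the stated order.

stool();
translate([644, 0, 0]) door_frame();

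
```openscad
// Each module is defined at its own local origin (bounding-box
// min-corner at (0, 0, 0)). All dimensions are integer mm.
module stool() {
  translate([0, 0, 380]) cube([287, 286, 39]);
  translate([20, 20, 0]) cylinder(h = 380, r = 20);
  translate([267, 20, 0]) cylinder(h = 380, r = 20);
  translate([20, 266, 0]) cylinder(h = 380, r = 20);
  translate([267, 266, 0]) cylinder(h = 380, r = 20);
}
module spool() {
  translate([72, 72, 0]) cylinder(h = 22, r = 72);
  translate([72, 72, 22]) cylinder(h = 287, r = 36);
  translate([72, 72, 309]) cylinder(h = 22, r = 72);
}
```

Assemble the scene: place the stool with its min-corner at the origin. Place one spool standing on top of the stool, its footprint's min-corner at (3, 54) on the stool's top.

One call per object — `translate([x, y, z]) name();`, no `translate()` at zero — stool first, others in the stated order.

stool();
translate([3, 54, 419]) spool();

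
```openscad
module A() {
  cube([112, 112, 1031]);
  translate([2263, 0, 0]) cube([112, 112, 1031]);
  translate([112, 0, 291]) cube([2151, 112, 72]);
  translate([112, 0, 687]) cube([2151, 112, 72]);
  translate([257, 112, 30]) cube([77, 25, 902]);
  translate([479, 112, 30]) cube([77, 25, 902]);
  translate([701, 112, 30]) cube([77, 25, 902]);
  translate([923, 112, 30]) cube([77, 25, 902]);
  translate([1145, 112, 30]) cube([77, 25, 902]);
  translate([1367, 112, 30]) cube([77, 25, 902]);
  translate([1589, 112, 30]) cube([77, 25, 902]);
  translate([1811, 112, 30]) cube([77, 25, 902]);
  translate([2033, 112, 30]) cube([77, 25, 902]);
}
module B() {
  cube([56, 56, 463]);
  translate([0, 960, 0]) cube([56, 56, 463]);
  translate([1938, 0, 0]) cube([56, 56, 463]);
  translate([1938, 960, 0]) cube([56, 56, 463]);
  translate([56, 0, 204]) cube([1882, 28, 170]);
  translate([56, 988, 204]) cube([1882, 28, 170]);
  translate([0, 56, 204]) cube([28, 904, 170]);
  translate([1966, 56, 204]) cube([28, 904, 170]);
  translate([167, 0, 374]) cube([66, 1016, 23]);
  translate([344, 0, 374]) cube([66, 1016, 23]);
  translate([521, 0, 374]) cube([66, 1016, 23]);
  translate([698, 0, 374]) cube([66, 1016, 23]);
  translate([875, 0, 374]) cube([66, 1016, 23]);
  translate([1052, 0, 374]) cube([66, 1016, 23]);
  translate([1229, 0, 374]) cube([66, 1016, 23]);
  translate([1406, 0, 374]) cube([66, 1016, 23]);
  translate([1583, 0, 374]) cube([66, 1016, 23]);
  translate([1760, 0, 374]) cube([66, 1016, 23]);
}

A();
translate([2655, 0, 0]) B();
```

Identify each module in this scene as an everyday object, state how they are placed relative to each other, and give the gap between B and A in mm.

The bed frame's nearest face is 280 mm from the fence section's +x face.

A is a fence section. B is a bed frame. The bed frame is on the floor beside the fence section on its +x side. The gap between the bed frame and the fence section is 280 mm.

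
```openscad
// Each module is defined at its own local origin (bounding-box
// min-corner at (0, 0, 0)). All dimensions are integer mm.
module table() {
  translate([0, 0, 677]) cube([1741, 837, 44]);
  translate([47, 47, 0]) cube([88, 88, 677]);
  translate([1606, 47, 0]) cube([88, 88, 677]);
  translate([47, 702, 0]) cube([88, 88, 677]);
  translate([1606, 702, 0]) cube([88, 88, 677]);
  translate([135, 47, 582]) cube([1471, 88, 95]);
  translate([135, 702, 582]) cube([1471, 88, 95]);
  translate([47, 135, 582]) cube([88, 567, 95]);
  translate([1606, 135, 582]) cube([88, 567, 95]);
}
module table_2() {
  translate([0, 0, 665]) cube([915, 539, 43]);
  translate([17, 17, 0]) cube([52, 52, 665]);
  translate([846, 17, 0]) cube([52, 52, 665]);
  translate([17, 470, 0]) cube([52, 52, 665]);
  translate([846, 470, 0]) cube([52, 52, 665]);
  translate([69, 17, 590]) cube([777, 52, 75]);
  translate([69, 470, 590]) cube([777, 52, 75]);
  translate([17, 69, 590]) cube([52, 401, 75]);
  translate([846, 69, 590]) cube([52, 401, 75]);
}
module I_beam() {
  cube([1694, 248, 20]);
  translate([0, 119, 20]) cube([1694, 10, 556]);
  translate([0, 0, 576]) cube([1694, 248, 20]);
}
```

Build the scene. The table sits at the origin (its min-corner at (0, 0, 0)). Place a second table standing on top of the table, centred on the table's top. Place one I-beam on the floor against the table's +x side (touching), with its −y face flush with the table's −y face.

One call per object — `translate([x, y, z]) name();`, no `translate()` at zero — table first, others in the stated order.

table();
translate([413, 149, 721]) table_2();
translate([1741, 0, 0]) I_beam();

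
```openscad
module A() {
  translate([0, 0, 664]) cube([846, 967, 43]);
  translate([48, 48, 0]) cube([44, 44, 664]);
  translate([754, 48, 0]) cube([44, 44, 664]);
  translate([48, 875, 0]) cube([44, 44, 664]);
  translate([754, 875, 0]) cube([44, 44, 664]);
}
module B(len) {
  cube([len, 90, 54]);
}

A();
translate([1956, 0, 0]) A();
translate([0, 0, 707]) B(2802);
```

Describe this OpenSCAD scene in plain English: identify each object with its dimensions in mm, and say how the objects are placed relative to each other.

A is a rectangular dining table. The top is 846×967×43 mm with its upper surface at z = 707 mm. It stands on four 44×44 mm square legs, each inset 48 mm from the nearest pair of top edges, running from the floor to the underside of the top.

B is a rectangular beam 2802 mm long (x), 90 mm deep (y), 54 mm thick (z).

The beam spans the tops of two tables placed 1110 mm apart, resting at z = 707 mm.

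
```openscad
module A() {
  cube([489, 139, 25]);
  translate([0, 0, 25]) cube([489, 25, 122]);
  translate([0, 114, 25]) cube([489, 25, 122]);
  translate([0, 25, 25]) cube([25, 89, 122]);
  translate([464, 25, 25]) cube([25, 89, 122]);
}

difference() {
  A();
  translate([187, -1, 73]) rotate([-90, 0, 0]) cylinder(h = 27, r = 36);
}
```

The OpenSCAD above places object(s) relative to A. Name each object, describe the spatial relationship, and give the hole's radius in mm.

A is an open box. The open box has a circular hole through its front wall. The hole's radius is 36 mm.

The subtracted cylinder has r = 36 mm.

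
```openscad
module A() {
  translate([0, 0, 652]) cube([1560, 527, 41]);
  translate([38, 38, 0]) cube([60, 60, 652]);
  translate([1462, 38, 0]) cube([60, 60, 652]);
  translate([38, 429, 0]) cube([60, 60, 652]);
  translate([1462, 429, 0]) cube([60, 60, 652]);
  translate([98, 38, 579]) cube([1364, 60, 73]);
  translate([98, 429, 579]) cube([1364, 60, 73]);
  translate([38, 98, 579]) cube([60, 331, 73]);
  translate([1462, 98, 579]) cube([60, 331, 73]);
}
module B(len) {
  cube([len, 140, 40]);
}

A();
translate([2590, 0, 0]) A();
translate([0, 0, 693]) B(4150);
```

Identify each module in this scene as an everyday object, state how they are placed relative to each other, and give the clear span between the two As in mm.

A is a table. B is a beam. A beam spans the tops of two tables. The clear span between the two tables is 1030 mm.

Second table starts at x = 2590; first ends at x = 1560; clear span = 2590 − 1560 = 1030 mm.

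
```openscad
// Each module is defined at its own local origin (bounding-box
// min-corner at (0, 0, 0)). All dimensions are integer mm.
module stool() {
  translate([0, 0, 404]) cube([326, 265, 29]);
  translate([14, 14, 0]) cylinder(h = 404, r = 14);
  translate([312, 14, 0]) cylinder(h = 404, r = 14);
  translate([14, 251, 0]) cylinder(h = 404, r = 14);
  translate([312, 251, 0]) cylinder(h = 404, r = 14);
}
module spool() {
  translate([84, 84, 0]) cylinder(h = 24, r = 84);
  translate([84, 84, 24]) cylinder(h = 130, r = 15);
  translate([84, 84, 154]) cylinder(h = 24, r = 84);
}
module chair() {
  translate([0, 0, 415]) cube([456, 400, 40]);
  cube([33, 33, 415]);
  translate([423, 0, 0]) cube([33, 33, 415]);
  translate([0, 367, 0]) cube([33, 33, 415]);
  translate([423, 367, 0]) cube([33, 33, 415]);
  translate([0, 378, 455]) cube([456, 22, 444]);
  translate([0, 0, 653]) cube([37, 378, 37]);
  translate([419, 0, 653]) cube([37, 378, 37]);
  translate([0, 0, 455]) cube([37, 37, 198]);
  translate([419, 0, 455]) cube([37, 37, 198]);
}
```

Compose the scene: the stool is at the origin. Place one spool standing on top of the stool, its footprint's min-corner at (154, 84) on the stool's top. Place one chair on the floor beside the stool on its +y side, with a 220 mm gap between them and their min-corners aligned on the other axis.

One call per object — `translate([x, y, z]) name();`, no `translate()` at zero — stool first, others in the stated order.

stool();
translate([154, 84, 433]) spool();
translate([0, 485, 0]) chair();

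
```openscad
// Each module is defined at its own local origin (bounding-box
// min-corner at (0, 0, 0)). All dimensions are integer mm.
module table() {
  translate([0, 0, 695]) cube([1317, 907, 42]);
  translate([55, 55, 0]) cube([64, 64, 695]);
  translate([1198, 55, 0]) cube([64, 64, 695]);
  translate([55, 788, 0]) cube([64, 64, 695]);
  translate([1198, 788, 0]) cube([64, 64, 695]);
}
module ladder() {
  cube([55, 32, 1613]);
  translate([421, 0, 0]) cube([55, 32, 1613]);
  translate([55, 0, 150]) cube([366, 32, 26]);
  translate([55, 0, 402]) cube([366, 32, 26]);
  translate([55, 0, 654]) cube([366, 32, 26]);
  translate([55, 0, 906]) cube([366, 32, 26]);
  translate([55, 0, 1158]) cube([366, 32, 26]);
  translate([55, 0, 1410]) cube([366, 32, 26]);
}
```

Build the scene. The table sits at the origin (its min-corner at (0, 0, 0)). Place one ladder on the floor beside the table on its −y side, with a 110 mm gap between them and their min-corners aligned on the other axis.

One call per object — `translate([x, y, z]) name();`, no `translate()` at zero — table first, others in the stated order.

table();
translate([0, -142, 0]) ladder();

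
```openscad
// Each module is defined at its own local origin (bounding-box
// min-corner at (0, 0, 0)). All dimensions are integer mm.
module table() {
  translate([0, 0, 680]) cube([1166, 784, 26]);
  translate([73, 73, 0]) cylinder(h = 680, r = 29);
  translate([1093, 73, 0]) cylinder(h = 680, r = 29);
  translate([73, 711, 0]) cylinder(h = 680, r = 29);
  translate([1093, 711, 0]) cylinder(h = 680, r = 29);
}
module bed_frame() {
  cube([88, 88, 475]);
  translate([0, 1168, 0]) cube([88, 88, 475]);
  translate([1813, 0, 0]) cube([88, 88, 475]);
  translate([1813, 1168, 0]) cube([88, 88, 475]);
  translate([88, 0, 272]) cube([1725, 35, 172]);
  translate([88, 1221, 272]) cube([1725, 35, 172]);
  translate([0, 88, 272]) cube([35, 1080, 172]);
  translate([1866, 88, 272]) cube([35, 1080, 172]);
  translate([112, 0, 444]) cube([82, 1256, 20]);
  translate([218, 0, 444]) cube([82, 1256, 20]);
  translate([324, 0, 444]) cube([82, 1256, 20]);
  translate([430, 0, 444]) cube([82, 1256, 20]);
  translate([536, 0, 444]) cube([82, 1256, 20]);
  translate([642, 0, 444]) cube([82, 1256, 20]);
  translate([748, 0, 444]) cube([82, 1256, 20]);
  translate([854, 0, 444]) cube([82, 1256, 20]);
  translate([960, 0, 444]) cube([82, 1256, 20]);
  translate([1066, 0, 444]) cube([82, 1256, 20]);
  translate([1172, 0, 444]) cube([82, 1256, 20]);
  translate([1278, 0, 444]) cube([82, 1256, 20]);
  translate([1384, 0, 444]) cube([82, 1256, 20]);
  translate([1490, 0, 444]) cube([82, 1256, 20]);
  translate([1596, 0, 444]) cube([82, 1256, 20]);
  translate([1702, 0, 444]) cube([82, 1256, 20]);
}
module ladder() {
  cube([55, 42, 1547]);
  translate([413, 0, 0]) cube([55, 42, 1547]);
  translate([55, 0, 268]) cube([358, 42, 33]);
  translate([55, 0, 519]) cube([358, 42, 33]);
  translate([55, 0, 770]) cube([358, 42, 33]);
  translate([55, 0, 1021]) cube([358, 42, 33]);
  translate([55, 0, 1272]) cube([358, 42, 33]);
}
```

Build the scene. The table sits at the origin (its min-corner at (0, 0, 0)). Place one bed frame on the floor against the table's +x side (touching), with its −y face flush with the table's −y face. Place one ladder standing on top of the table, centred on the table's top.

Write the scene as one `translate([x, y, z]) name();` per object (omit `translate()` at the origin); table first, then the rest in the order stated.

table();
translate([1166, 0, 0]) bed_frame();
translate([349, 371, 706]) ladder();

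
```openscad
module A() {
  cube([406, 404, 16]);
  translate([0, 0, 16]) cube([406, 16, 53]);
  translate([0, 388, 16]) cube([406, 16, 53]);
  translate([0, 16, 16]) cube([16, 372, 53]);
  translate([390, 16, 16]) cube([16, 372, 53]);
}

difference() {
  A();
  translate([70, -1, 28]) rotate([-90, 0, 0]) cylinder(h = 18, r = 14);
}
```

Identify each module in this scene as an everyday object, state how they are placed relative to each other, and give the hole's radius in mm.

The subtracted cylinder has r = 14 mm.

A is an open box. The open box has a circular hole through its front wall. The hole's radius is 14 mm.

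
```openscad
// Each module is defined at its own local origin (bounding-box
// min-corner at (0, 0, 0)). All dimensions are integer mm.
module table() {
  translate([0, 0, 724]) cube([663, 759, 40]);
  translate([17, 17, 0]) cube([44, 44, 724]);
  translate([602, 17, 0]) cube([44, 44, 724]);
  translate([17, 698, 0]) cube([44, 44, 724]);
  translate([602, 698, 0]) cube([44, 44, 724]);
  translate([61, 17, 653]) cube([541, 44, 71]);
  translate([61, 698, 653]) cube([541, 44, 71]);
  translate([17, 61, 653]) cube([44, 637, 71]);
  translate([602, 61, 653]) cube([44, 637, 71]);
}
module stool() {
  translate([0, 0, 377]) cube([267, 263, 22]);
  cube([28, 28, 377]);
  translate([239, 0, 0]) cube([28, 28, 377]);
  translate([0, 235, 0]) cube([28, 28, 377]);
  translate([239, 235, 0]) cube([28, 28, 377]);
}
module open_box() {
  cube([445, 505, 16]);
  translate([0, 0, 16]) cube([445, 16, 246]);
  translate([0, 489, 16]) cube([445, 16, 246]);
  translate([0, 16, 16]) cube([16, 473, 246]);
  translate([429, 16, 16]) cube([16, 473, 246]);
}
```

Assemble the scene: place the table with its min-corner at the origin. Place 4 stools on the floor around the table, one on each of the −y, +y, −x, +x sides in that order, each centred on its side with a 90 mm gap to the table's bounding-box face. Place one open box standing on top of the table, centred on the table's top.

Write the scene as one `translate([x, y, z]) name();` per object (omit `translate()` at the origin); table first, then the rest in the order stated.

table();
translate([198, -353, 0]) stool();
translate([198, 849, 0]) stool();
translate([-357, 248, 0]) stool();
translate([753, 248, 0]) stool();
translate([109, 127, 764]) open_box();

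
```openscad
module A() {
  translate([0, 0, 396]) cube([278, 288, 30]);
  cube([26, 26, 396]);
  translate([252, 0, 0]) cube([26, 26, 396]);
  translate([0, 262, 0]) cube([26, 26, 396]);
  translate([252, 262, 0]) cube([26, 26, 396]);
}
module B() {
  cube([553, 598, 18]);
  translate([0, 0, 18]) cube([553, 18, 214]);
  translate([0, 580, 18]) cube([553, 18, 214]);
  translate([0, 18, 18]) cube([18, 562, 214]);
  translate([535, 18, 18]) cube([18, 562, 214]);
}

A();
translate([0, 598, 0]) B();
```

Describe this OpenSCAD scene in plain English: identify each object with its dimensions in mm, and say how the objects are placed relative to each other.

A is a simple wooden stool: a rectangular seat 278 mm (x) by 288 mm (y), 30 mm thick, top face at z = 426 mm, on four square legs, each 26×26 mm in cross-section. The legs rest on z = 0, each flush with a corner of the seat.

B is an open-topped rectangular box: outside dimensions 553×598×232 mm, with a uniform wall and base thickness of 18 mm. The base is a full 553×598 slab on the floor; four walls sit on top of the base. The front and back walls (the −y and +y sides) span the full width; the two side walls fit between them.

The open box is on the floor beside the stool on its +y side.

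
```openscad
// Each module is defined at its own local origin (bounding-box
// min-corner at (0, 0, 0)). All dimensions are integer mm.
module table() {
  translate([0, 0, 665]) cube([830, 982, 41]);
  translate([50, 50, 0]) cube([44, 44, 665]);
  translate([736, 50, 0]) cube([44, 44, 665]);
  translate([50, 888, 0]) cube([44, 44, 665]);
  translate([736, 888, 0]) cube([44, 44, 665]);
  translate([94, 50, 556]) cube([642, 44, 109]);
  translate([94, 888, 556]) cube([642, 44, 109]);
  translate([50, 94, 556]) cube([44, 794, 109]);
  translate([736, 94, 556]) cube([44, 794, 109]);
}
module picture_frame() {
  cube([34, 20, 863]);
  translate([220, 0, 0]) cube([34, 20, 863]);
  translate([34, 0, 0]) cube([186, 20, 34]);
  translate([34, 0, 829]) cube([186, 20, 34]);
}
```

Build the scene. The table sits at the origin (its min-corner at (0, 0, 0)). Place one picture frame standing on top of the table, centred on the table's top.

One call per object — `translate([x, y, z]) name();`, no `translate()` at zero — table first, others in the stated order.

table();
translate([288, 481, 706]) picture_frame();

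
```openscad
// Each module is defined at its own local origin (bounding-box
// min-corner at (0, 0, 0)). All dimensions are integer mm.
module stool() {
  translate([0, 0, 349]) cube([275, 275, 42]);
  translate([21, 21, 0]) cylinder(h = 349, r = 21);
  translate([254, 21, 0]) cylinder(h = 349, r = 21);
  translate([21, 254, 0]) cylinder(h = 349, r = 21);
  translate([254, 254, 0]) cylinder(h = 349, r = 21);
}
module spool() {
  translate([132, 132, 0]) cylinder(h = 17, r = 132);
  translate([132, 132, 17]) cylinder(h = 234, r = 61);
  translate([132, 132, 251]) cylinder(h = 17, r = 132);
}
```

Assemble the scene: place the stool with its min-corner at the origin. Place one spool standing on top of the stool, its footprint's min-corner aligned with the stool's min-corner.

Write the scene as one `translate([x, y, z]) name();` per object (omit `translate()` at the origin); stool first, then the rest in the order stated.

stool();
translate([0, 0, 391]) spool();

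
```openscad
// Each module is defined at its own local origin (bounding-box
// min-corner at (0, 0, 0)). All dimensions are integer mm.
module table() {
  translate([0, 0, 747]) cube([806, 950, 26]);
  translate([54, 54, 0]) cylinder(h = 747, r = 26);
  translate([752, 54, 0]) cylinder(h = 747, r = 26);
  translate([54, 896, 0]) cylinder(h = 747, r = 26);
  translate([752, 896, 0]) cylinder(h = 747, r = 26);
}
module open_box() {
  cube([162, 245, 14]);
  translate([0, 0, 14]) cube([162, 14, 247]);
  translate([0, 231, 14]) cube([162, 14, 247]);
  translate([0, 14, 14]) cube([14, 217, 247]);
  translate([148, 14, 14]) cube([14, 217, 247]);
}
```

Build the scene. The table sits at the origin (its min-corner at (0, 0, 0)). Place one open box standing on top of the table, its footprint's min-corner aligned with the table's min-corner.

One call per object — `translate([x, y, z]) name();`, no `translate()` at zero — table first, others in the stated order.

table();
translate([0, 0, 773]) open_box();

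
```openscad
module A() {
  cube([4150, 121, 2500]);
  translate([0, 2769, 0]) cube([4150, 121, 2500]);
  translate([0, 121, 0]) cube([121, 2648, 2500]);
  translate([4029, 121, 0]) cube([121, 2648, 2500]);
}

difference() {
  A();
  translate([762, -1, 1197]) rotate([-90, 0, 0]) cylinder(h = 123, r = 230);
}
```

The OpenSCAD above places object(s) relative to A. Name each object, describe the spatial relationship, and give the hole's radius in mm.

The subtracted cylinder has r = 230 mm.

A is a house frame. The house frame has a circular hole through its front wall. The hole's radius is 230 mm.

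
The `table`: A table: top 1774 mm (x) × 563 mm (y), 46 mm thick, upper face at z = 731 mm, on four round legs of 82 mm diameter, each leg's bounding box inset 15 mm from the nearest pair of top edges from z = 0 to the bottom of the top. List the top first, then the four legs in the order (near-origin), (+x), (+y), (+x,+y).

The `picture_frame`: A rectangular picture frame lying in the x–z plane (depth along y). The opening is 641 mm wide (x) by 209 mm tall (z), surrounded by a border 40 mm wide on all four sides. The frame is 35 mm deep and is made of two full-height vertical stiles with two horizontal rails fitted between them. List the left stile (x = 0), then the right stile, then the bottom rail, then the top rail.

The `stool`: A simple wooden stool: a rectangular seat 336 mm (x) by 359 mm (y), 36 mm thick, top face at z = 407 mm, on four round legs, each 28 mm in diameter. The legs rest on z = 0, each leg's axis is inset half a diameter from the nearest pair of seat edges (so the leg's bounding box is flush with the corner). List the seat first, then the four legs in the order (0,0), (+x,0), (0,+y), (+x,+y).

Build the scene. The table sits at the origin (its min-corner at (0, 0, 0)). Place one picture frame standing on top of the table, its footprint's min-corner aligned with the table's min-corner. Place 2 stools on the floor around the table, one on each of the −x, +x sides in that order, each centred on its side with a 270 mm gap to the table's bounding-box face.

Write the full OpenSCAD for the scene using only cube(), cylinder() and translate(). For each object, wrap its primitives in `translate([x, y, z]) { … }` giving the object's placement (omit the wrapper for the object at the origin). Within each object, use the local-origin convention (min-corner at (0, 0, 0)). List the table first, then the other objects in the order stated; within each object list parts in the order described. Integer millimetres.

translate([0, 0, 685]) cube([1774, 563, 46]);
translate([56, 56, 0]) cylinder(h = 685, r = 41);
translate([1718, 56, 0]) cylinder(h = 685, r = 41);
translate([56, 507, 0]) cylinder(h = 685, r = 41);
translate([1718, 507, 0]) cylinder(h = 685, r = 41);
translate([0, 0, 731]) {
  cube([40, 35, 289]);
  translate([681, 0, 0]) cube([40, 35, 289]);
  translate([40, 0, 0]) cube([641, 35, 40]);
  translate([40, 0, 249]) cube([641, 35, 40]);
}
translate([-606, 102, 0]) {
  translate([0, 0, 371]) cube([336, 359, 36]);
  translate([14, 14, 0]) cylinder(h = 371, r = 14);
  translate([322, 14, 0]) cylinder(h = 371, r = 14);
  translate([14, 345, 0]) cylinder(h = 371, r = 14);
  translate([322, 345, 0]) cylinder(h = 371, r = 14);
}
translate([2044, 102, 0]) {
  translate([0, 0, 371]) cube([336, 359, 36]);
  translate([14, 14, 0]) cylinder(h = 371, r = 14);
  translate([322, 14, 0]) cylinder(h = 371, r = 14);
  translate([14, 345, 0]) cylinder(h = 371, r = 14);
  translate([322, 345, 0]) cylinder(h = 371, r = 14);
}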